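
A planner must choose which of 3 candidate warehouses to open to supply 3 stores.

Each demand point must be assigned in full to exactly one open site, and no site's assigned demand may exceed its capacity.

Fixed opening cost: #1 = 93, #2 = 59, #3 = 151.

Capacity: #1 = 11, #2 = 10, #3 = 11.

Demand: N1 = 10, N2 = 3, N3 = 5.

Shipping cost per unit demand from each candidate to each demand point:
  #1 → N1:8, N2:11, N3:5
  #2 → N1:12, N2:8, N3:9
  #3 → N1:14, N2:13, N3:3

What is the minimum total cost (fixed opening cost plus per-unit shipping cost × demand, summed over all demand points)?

Open {#1, #2}; cheapest assignment that respects the capacities:
  #1 (cap 11, load 10): N1 — cost 10×8 = 80
  #2 (cap 10, load 8): N2, N3 — cost 3×8 + 5×9 = 69
  Shipping 149, fixed 152 → total 301.
  Any other capacity-feasible assignment to {#1, #2} ships for at least 149.
Compare {#1, #3}: its best feasible assignment gives total 378.
Compare {#2, #3}: its best feasible assignment gives total 384.
Every other set of open sites that can feasibly serve all demand totals ≥ 378 even under its best assignment. Minimum: 301.

301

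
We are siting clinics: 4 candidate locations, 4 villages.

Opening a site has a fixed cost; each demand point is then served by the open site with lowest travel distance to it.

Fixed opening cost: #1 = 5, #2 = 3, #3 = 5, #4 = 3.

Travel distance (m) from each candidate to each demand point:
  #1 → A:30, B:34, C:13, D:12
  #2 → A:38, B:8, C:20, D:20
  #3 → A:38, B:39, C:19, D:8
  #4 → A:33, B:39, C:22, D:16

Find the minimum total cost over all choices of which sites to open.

71

Open {#1, #2}: assign each demand point to its cheapest open site.
  A→#1 30, B→#2 8, C→#1 13, D→#1 12
  travel distance 63, fixed 8 → total 71.
Compare {#1, #2, #3}: travel distance 59 + fixed 13 = 72.
Compare {#1, #2, #4}: travel distance 63 + fixed 11 = 74.
Compare {#1, #2, #3, #4}: travel distance 59 + fixed 16 = 75.
All other subsets cost ≥ 72. Minimum total cost: 71.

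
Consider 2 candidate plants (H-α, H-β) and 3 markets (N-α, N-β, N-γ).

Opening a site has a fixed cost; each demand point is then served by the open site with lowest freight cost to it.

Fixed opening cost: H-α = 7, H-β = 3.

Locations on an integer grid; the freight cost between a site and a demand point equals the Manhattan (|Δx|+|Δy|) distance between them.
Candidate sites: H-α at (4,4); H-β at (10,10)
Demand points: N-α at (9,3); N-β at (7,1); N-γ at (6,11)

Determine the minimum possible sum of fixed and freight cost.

Open {H-α, H-β}: assign each demand point to its cheapest open site.
  N-α→H-α 6, N-β→H-α 6, N-γ→H-β 5
  freight cost 17, fixed 10 → total 27.
Compare {H-α}: freight cost 21 + fixed 7 = 28.
Compare {H-β}: freight cost 25 + fixed 3 = 28.

27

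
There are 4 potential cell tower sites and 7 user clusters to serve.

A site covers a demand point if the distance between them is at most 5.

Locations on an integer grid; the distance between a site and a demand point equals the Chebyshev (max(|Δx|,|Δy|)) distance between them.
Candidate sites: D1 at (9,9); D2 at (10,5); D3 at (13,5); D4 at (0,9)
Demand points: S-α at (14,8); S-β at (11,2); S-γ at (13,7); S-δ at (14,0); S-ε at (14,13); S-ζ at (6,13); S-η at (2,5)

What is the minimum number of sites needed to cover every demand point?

3

Coverage sets (demand points within 5 of each site):
  D1: {S-α, S-γ, S-ε, S-ζ}
  D2: {S-α, S-β, S-γ, S-δ}
  D3: {S-α, S-β, S-γ, S-δ}
  D4: {S-η}
No 2 sites suffice: every size-2 union leaves at least one demand point uncovered.
But {D1, D2, D4} covers everything, so the minimum is 3.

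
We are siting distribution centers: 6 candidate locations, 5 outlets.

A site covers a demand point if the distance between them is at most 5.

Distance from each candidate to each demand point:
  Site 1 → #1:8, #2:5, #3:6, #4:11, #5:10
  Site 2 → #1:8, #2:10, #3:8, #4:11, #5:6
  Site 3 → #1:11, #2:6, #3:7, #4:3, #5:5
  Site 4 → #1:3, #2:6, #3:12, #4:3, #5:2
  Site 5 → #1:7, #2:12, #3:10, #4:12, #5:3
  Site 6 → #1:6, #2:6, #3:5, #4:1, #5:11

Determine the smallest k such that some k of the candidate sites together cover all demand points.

3

Coverage sets (demand points within 5 of each site):
  Site 1: {#2}
  Site 2: {}
  Site 3: {#4, #5}
  Site 4: {#1, #4, #5}
  Site 5: {#5}
  Site 6: {#3, #4}
No 2 sites suffice: every size-2 union leaves at least one demand point uncovered.
But {Site 1, Site 4, Site 6} covers everything, so the minimum is 3.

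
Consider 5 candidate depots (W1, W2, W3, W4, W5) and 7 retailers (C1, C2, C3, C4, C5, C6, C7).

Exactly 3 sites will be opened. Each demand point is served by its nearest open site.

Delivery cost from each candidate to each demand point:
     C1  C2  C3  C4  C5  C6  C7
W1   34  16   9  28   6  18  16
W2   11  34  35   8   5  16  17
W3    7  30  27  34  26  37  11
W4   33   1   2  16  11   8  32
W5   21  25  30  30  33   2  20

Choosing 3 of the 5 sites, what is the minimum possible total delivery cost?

42

Open {W2, W3, W4}.
  C1→W3 7, C2→W4 1, C3→W4 2, C4→W2 8, C5→W2 5, C6→W4 8, C7→W3 11  ⇒ total 42.
Compare {W2, W4, W5}: total 46.
Compare {W3, W4, W5}: total 50.
No size-3 selection does better; minimum is 42.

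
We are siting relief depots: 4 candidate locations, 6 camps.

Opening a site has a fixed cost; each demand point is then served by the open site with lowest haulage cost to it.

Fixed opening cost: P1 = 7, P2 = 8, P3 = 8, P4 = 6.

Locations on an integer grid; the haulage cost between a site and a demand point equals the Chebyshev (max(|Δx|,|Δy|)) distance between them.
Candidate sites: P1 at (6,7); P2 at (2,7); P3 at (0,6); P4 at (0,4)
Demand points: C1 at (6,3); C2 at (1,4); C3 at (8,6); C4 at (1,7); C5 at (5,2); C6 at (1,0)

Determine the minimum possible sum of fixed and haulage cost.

32

Open {P1, P4}: assign each demand point to its cheapest open site.
  C1→P1 4, C2→P4 1, C3→P1 2, C4→P4 3, C5→P1 5, C6→P4 4
  haulage cost 19, fixed 13 → total 32.
Compare {P4}: haulage cost 27 + fixed 6 = 33.
Compare {P2}: haulage cost 26 + fixed 8 = 34.
Compare {P1}: haulage cost 28 + fixed 7 = 35.
All other subsets cost ≥ 33. Minimum total cost: 32.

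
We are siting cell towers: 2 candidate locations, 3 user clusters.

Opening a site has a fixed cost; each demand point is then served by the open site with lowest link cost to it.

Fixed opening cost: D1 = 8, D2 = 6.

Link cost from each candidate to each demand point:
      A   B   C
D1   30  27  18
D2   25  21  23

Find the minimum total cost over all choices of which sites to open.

Open {D2}: assign each demand point to its cheapest open site.
  A→D2 25, B→D2 21, C→D2 23
  link cost 69, fixed 6 → total 75.
Compare {D1, D2}: link cost 64 + fixed 14 = 78.
Compare {D1}: link cost 75 + fixed 8 = 83.

75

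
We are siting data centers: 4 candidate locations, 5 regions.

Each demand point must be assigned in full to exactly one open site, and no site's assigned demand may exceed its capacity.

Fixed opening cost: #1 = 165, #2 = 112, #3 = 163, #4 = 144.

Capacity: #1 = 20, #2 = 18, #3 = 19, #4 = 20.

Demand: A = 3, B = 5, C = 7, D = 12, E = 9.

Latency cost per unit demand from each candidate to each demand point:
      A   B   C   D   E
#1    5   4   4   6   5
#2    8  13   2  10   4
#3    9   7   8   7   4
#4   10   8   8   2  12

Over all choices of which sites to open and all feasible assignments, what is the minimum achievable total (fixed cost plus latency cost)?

Open {#2, #4}; cheapest assignment that respects the capacities:
  #2 (cap 18, load 16): C, E — cost 7×2 + 9×4 = 50
  #4 (cap 20, load 20): A, B, D — cost 3×10 + 5×8 + 12×2 = 94
  Shipping 144, fixed 256 → total 400.
  Any other capacity-feasible assignment to {#2, #4} ships for at least 144.
Compare {#1, #2}: its best feasible assignment gives total 434.
Compare {#1, #4}: its best feasible assignment gives total 461.
Every other set of open sites that can feasibly serve all demand totals ≥ 434 even under its best assignment. Minimum: 400.

400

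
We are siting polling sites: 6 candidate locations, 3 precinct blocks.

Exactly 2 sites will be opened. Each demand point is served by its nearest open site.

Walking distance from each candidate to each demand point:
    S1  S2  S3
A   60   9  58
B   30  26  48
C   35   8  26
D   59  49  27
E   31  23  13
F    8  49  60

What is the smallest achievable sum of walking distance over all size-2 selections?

Open {C, F}.
  S1→F 8, S2→C 8, S3→C 26  ⇒ total 42.
Compare {E, F}: total 44.
Compare {C, E}: total 52.
No size-2 selection does better; minimum is 42.

42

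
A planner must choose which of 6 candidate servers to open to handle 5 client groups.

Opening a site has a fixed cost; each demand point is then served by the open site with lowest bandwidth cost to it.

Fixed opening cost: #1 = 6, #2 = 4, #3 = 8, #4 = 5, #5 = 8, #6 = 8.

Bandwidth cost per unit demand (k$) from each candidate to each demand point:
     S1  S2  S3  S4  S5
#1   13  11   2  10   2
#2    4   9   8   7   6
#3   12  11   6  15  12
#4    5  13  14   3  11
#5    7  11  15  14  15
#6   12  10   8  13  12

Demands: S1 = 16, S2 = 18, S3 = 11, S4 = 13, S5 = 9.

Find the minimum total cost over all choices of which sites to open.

320

Open {#1, #2, #4}: assign each demand point to its cheapest open site.
  S1→#2 16×4=64, S2→#2 18×9=162, S3→#1 11×2=22, S4→#4 13×3=39, S5→#1 9×2=18
  bandwidth cost 305, fixed 15 → total 320.
Compare {#1, #2, #3, #4}: bandwidth cost 305 + fixed 23 = 328.
Compare {#1, #2, #4, #5}: bandwidth cost 305 + fixed 23 = 328.
Compare {#1, #2, #4, #6}: bandwidth cost 305 + fixed 23 = 328.
All other subsets cost ≥ 328. Minimum total cost: 320.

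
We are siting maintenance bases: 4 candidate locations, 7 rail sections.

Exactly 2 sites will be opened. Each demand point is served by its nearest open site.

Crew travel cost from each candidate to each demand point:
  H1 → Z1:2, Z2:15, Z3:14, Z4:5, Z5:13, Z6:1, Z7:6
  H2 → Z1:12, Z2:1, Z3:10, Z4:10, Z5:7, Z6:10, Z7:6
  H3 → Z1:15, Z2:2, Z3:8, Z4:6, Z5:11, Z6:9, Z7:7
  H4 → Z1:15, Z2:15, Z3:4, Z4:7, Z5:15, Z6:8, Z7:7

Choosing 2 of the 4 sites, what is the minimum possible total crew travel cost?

Open {H1, H2}.
  Z1→H1 2, Z2→H2 1, Z3→H2 10, Z4→H1 5, Z5→H2 7, Z6→H1 1, Z7→H1 6  ⇒ total 32.
Compare {H1, H3}: total 35.
Compare {H2, H4}: total 45.
No size-2 selection does better; minimum is 32.

32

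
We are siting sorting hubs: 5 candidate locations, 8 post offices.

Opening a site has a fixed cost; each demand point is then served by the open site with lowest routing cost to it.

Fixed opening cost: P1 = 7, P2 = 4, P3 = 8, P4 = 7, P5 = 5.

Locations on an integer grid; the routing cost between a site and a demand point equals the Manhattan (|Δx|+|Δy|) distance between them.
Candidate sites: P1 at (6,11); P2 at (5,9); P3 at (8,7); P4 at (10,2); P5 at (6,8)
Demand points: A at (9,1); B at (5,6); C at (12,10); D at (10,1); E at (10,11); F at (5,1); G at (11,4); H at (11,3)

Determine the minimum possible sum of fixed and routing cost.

Open {P2, P4}: assign each demand point to its cheapest open site.
  A→P4 2, B→P2 3, C→P2 8, D→P4 1, E→P2 7, F→P4 6, G→P4 3, H→P4 2
  routing cost 32, fixed 11 → total 43.
Compare {P4, P5}: routing cost 32 + fixed 12 = 44.
Compare {P1, P4}: routing cost 31 + fixed 14 = 45.
Compare {P3, P4}: routing cost 31 + fixed 15 = 46.
All other subsets cost ≥ 44. Minimum total cost: 43.

43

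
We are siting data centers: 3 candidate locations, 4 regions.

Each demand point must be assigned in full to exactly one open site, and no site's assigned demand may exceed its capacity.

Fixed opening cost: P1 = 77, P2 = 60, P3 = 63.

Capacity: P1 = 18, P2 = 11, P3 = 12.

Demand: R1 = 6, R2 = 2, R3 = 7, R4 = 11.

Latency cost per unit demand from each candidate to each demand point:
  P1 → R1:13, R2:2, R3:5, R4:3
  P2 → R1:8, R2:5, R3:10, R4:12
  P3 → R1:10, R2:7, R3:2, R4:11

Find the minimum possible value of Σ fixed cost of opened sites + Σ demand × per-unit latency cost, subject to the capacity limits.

263

Open {P1, P2}; cheapest assignment that respects the capacities:
  P1 (cap 18, load 18): R3, R4 — cost 7×5 + 11×3 = 68
  P2 (cap 11, load 8): R1, R2 — cost 6×8 + 2×5 = 58
  Shipping 126, fixed 137 → total 263.
  Any other capacity-feasible assignment to {P1, P2} ships for at least 126.
Compare {P1, P3}: its best feasible assignment gives total 279.
Compare {P1, P2, P3}: its best feasible assignment gives total 299.
Every other set of open sites that can feasibly serve all demand totals ≥ 279 even under its best assignment. Minimum: 263.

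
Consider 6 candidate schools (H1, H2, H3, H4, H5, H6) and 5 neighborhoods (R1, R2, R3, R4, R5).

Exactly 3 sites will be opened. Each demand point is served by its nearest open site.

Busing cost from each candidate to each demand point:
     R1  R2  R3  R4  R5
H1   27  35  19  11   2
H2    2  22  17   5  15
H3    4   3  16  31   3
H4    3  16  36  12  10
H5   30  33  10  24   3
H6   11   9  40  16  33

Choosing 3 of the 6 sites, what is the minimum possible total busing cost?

Open {H2, H3, H5}.
  R1→H2 2, R2→H3 3, R3→H5 10, R4→H2 5, R5→H3 3  ⇒ total 23.
Compare {H1, H2, H3}: total 28.
Compare {H2, H3, H4}: total 29.
No size-3 selection does better; minimum is 23.

23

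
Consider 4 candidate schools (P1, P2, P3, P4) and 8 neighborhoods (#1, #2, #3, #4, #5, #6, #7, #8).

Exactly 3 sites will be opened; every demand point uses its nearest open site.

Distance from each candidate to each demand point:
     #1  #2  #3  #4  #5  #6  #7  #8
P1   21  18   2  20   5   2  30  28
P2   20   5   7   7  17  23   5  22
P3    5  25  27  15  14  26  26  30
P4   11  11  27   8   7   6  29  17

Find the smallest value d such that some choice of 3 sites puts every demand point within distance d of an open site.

17

Open {P1, P2, P4}.
  Farthest demand point is #8 at distance 17 (to P4); all others are ≤ 17.
With {P2, P3, P4} the worst case is 17.
With {P1, P2, P3} the worst case is 22.
No size-3 selection achieves below 17.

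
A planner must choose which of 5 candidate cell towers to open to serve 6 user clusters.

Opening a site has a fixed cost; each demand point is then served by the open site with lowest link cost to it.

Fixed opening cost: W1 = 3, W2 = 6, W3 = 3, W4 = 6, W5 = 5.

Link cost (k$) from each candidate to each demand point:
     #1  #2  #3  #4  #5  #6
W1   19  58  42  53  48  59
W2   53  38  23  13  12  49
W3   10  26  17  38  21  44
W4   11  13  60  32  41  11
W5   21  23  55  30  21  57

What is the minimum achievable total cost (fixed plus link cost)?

91

Open {W2, W3, W4}: assign each demand point to its cheapest open site.
  #1→W3 10, #2→W4 13, #3→W3 17, #4→W2 13, #5→W2 12, #6→W4 11
  link cost 76, fixed 15 → total 91.
Compare {W1, W2, W3, W4}: link cost 76 + fixed 18 = 94.
Compare {W2, W4}: link cost 83 + fixed 12 = 95.
Compare {W2, W3, W4, W5}: link cost 76 + fixed 20 = 96.
All other subsets cost ≥ 94. Minimum total cost: 91.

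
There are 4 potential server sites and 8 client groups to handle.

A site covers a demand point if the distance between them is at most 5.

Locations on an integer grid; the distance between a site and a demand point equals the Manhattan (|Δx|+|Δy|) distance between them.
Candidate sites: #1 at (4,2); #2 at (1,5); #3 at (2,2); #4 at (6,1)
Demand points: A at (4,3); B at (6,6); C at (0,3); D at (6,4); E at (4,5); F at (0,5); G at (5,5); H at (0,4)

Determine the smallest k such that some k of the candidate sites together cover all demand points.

2

Coverage sets (demand points within 5 of each site):
  #1: {A, C, D, E, G}
  #2: {A, C, E, F, G, H}
  #3: {A, C, E, F, H}
  #4: {A, B, D, G}
No single site covers all 8 demand points.
But {#2, #4} covers everything, so the minimum is 2.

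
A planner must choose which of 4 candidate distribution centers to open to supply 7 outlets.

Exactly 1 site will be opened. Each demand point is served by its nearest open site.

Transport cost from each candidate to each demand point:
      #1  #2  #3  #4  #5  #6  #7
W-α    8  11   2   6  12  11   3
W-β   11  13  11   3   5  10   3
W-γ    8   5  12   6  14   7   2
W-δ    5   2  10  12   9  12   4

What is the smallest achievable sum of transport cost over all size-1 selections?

Open {W-α}.
  #1→W-α 8, #2→W-α 11, #3→W-α 2, #4→W-α 6, #5→W-α 12, #6→W-α 11, #7→W-α 3  ⇒ total 53.
Compare {W-γ}: total 54.
Compare {W-δ}: total 54.
No size-1 selection does better; minimum is 53.

53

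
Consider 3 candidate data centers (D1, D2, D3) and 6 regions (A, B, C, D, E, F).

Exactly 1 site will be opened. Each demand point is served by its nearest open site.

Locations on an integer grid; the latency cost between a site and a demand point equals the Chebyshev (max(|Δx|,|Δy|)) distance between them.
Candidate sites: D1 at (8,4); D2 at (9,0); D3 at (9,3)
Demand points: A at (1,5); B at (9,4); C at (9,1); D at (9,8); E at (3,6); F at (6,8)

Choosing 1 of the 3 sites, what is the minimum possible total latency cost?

24

Open {D1}.
  A→D1 7, B→D1 1, C→D1 3, D→D1 4, E→D1 5, F→D1 4  ⇒ total 24.
Compare {D3}: total 27.
Compare {D2}: total 35.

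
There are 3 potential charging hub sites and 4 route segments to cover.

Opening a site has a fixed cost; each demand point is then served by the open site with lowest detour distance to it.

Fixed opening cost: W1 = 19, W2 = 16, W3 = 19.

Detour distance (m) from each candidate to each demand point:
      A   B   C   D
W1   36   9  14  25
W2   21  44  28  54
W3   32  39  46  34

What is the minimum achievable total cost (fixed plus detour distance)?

Open {W1}: assign each demand point to its cheapest open site.
  A→W1 36, B→W1 9, C→W1 14, D→W1 25
  detour distance 84, fixed 19 → total 103.
Compare {W1, W2}: detour distance 69 + fixed 35 = 104.
Compare {W1, W3}: detour distance 80 + fixed 38 = 118.
Compare {W1, W2, W3}: detour distance 69 + fixed 54 = 123.
All other subsets cost ≥ 104. Minimum total cost: 103.

103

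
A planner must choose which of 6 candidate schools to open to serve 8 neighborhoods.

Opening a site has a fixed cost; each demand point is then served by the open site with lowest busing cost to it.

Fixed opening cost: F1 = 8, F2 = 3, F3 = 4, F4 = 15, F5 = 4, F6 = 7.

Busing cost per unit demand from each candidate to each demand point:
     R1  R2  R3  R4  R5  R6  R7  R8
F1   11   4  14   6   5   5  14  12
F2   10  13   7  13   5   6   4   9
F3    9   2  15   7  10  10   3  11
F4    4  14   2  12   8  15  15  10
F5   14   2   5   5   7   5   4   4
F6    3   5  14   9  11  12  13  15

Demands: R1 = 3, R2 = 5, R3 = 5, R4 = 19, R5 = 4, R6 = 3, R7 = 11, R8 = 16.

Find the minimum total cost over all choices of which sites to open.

Open {F2, F3, F4, F5}: assign each demand point to its cheapest open site.
  R1→F4 3×4=12, R2→F3 5×2=10, R3→F4 5×2=10, R4→F5 19×5=95, R5→F2 4×5=20, R6→F5 3×5=15, R7→F3 11×3=33, R8→F5 16×4=64
  busing cost 259, fixed 26 → total 285.
Compare {F2, F3, F5, F6}: busing cost 271 + fixed 18 = 289.
Compare {F2, F3, F4, F5, F6}: busing cost 256 + fixed 33 = 289.
Compare {F3, F4, F5}: busing cost 267 + fixed 23 = 290.
All other subsets cost ≥ 289. Minimum total cost: 285.

285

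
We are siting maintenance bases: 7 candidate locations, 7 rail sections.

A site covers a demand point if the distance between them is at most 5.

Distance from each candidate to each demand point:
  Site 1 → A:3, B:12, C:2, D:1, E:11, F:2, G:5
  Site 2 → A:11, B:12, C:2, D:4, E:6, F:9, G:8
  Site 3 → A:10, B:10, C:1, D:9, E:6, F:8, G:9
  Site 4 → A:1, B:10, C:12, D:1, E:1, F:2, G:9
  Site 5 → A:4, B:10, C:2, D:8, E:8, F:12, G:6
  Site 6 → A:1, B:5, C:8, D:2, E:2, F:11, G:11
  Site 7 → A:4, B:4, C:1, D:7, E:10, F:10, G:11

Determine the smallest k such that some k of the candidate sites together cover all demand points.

2

Coverage sets (demand points within 5 of each site):
  Site 1: {A, C, D, F, G}
  Site 2: {C, D}
  Site 3: {C}
  Site 4: {A, D, E, F}
  Site 5: {A, C}
  Site 6: {A, B, D, E}
  Site 7: {A, B, C}
No single site covers all 7 demand points.
But {Site 1, Site 6} covers everything, so the minimum is 2.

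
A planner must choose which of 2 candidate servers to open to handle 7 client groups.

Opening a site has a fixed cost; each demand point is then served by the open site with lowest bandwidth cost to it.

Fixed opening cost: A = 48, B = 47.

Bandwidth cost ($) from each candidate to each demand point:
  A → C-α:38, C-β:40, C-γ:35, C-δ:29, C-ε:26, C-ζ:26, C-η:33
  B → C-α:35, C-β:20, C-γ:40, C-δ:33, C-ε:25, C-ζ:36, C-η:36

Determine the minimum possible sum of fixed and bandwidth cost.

Open {B}: assign each demand point to its cheapest open site.
  C-α→B 35, C-β→B 20, C-γ→B 40, C-δ→B 33, C-ε→B 25, C-ζ→B 36, C-η→B 36
  bandwidth cost 225, fixed 47 → total 272.
Compare {A}: bandwidth cost 227 + fixed 48 = 275.
Compare {A, B}: bandwidth cost 203 + fixed 95 = 298.

272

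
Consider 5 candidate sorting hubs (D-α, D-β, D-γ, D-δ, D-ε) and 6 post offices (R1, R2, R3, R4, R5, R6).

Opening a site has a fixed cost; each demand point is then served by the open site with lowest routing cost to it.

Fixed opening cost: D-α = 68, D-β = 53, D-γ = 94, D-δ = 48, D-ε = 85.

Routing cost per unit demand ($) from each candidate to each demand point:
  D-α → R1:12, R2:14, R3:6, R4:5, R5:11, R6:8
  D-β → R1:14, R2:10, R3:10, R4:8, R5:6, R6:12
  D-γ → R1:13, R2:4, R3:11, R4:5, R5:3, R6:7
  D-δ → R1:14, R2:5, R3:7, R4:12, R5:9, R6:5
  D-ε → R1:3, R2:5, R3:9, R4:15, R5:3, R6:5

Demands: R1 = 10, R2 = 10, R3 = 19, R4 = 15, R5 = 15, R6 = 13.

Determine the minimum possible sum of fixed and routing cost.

532

Open {D-α, D-ε}: assign each demand point to its cheapest open site.
  R1→D-ε 10×3=30, R2→D-ε 10×5=50, R3→D-α 19×6=114, R4→D-α 15×5=75, R5→D-ε 15×3=45, R6→D-ε 13×5=65
  routing cost 379, fixed 153 → total 532.
Compare {D-α, D-δ, D-ε}: routing cost 379 + fixed 201 = 580.
Compare {D-α, D-β, D-ε}: routing cost 379 + fixed 206 = 585.
Compare {D-γ, D-ε}: routing cost 426 + fixed 179 = 605.
All other subsets cost ≥ 580. Minimum total cost: 532.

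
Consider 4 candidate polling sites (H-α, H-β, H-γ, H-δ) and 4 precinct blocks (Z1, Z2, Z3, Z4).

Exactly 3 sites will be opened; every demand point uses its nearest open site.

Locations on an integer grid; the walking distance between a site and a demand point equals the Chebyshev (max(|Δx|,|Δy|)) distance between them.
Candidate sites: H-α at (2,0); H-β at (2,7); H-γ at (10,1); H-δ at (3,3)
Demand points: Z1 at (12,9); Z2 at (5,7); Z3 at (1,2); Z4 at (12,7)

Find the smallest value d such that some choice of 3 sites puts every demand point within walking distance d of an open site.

Open {H-α, H-β, H-γ}.
  Farthest demand point is Z1 at walking distance 8 (to H-γ); all others are ≤ 8.
With {H-α, H-γ, H-δ} the worst case is 8.
With {H-β, H-γ, H-δ} the worst case is 8.
No size-3 selection achieves below 8.

8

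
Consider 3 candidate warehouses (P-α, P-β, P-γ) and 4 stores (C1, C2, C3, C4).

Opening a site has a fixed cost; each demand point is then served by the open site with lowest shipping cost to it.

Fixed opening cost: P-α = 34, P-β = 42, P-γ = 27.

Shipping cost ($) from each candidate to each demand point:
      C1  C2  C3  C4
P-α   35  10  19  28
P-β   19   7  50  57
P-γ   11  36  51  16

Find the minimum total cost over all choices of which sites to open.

117

Open {P-α, P-γ}: assign each demand point to its cheapest open site.
  C1→P-γ 11, C2→P-α 10, C3→P-α 19, C4→P-γ 16
  shipping cost 56, fixed 61 → total 117.
Compare {P-α}: shipping cost 92 + fixed 34 = 126.
Compare {P-γ}: shipping cost 114 + fixed 27 = 141.
Compare {P-α, P-β}: shipping cost 73 + fixed 76 = 149.
All other subsets cost ≥ 126. Minimum total cost: 117.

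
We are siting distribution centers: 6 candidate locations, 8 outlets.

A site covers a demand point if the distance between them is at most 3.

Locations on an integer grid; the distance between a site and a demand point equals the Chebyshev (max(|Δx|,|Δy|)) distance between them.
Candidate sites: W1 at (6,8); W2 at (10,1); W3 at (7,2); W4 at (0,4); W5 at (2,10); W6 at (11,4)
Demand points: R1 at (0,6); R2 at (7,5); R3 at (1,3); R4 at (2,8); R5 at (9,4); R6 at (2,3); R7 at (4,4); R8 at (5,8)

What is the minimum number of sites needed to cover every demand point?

3

Coverage sets (demand points within 3 of each site):
  W1: {R2, R8}
  W2: {R5}
  W3: {R2, R5, R7}
  W4: {R1, R3, R6}
  W5: {R4, R8}
  W6: {R5}
No 2 sites suffice: every size-2 union leaves at least one demand point uncovered.
But {W3, W4, W5} covers everything, so the minimum is 3.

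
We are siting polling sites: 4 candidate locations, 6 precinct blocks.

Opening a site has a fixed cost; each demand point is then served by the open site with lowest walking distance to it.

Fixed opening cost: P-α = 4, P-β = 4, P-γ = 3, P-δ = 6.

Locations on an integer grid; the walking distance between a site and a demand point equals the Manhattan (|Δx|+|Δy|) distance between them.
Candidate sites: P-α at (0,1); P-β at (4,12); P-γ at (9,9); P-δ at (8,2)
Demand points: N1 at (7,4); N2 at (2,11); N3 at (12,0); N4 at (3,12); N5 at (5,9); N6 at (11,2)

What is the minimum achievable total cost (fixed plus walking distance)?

30

Open {P-β, P-δ}: assign each demand point to its cheapest open site.
  N1→P-δ 3, N2→P-β 3, N3→P-δ 6, N4→P-β 1, N5→P-β 4, N6→P-δ 3
  walking distance 20, fixed 10 → total 30.
Compare {P-β, P-γ, P-δ}: walking distance 20 + fixed 13 = 33.
Compare {P-α, P-β, P-δ}: walking distance 20 + fixed 14 = 34.
Compare {P-α, P-β, P-γ, P-δ}: walking distance 20 + fixed 17 = 37.
All other subsets cost ≥ 33. Minimum total cost: 30.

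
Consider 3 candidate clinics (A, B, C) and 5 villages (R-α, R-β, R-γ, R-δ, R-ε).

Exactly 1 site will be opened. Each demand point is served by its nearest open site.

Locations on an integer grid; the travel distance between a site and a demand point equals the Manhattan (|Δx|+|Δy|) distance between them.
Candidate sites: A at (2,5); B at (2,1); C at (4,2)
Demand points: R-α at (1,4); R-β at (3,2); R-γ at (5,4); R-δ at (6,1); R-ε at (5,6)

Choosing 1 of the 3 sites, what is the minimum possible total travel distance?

Open {C}.
  R-α→C 5, R-β→C 1, R-γ→C 3, R-δ→C 3, R-ε→C 5  ⇒ total 17.
Compare {A}: total 22.
Compare {B}: total 24.

17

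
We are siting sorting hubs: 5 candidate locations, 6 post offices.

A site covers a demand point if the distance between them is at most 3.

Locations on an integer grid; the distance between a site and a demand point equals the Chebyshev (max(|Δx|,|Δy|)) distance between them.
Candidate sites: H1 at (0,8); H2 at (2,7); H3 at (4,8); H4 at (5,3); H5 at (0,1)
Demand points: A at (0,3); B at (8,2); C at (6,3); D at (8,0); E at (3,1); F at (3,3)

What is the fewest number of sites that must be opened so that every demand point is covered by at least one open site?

Coverage sets (demand points within 3 of each site):
  H1: {}
  H2: {}
  H3: {}
  H4: {B, C, D, E, F}
  H5: {A, E, F}
No single site covers all 6 demand points.
But {H4, H5} covers everything, so the minimum is 2.

2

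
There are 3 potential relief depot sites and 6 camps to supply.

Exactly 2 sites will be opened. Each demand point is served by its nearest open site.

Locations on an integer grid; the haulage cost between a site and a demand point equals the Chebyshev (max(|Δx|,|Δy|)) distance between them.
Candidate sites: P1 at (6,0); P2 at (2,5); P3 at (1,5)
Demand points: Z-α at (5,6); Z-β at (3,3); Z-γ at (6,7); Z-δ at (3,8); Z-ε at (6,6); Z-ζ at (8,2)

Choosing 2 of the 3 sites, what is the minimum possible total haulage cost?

Open {P1, P2}.
  Z-α→P2 3, Z-β→P2 2, Z-γ→P2 4, Z-δ→P2 3, Z-ε→P2 4, Z-ζ→P1 2  ⇒ total 18.
Compare {P1, P3}: total 21.
Compare {P2, P3}: total 22.

18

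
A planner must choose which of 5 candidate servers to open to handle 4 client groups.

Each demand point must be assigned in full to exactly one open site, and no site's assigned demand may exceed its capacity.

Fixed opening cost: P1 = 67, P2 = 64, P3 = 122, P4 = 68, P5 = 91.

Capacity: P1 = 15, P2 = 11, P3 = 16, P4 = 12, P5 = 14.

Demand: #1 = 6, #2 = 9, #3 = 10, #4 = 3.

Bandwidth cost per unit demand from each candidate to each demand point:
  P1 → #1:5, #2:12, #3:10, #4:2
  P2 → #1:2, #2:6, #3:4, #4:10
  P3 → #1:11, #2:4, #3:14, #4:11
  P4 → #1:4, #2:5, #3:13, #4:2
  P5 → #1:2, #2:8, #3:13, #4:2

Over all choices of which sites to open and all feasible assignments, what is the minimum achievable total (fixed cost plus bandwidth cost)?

Open {P1, P2, P4}; cheapest assignment that respects the capacities:
  P1 (cap 15, load 9): #1, #4 — cost 6×5 + 3×2 = 36
  P2 (cap 11, load 10): #3 — cost 10×4 = 40
  P4 (cap 12, load 9): #2 — cost 9×5 = 45
  Shipping 121, fixed 199 → total 320.
  Any other capacity-feasible assignment to {P1, P2, P4} ships for at least 121.
Compare {P2, P4, P5}: its best feasible assignment gives total 326.
Compare {P2, P3, P4}: its best feasible assignment gives total 360.
Every other set of open sites that can feasibly serve all demand totals ≥ 326 even under its best assignment. Minimum: 320.

320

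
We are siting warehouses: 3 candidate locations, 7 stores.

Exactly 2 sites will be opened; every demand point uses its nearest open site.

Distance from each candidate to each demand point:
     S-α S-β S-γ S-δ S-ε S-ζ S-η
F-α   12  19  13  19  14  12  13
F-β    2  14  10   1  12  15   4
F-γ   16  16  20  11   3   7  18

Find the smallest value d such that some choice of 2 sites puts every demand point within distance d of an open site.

14

Open {F-α, F-β}.
  Farthest demand point is S-β at distance 14 (to F-β); all others are ≤ 14.
With {F-β, F-γ} the worst case is 14.
With {F-α, F-γ} the worst case is 16.
No size-2 selection achieves below 14.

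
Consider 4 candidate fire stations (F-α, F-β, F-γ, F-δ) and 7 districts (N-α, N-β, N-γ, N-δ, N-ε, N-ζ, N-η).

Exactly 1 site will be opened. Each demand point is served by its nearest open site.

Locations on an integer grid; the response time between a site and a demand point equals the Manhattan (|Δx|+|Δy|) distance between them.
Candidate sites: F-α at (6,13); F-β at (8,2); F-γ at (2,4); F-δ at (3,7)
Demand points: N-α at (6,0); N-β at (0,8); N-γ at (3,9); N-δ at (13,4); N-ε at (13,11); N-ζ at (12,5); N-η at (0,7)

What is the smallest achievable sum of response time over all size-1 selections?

Open {F-δ}.
  N-α→F-δ 10, N-β→F-δ 4, N-γ→F-δ 2, N-δ→F-δ 13, N-ε→F-δ 14, N-ζ→F-δ 11, N-η→F-δ 3  ⇒ total 57.
Compare {F-γ}: total 65.
Compare {F-β}: total 71.
No size-1 selection does better; minimum is 57.

57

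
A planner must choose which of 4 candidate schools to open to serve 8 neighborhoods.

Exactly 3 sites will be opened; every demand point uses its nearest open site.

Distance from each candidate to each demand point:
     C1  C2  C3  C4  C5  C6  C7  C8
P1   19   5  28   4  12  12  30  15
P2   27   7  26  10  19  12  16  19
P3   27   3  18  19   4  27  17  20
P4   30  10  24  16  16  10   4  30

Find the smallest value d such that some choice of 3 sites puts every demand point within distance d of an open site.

19

Open {P1, P2, P3}.
  Farthest demand point is C1 at distance 19 (to P1); all others are ≤ 19.
With {P1, P3, P4} the worst case is 19.
With {P1, P2, P4} the worst case is 24.
No size-3 selection achieves below 19.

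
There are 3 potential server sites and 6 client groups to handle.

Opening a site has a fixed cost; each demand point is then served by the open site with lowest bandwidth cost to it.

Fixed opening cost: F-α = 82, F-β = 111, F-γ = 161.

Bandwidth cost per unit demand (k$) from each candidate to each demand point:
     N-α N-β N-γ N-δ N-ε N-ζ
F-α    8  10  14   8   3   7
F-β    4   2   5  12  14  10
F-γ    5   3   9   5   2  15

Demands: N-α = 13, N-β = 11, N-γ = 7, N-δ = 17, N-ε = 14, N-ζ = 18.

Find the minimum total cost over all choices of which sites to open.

Open {F-α, F-β}: assign each demand point to its cheapest open site.
  N-α→F-β 13×4=52, N-β→F-β 11×2=22, N-γ→F-β 7×5=35, N-δ→F-α 17×8=136, N-ε→F-α 14×3=42, N-ζ→F-α 18×7=126
  bandwidth cost 413, fixed 193 → total 606.
Compare {F-α, F-γ}: bandwidth cost 400 + fixed 243 = 643.
Compare {F-β, F-γ}: bandwidth cost 402 + fixed 272 = 674.
Compare {F-α}: bandwidth cost 616 + fixed 82 = 698.
All other subsets cost ≥ 643. Minimum total cost: 606.

606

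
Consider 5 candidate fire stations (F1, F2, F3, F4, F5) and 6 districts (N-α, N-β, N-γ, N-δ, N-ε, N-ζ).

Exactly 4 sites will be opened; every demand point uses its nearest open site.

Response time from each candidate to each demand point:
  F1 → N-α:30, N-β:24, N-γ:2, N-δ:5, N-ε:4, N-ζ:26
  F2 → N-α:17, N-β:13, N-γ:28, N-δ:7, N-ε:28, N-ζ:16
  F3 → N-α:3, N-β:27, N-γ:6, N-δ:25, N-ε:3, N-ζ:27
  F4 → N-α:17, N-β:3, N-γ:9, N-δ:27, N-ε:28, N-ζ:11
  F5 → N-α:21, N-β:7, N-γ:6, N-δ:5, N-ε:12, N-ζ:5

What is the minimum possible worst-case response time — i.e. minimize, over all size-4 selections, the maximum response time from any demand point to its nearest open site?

5

Open {F1, F3, F4, F5}.
  Farthest demand point is N-δ at response time 5 (to F1); all others are ≤ 5.
With {F2, F3, F4, F5} the worst case is 6.
With {F1, F2, F3, F5} the worst case is 7.
No size-4 selection achieves below 5.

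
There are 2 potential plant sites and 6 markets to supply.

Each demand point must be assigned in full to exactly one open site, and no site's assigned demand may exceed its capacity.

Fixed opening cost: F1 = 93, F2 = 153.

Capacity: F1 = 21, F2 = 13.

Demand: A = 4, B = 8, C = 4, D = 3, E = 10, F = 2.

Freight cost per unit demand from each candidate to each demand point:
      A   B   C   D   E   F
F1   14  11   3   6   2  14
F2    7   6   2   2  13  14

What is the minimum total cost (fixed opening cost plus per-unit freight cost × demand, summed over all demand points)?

Open {F1, F2}; cheapest assignment that respects the capacities:
  F1 (cap 21, load 19): C, D, E, F — cost 4×3 + 3×6 + 10×2 + 2×14 = 78
  F2 (cap 13, load 12): A, B — cost 4×7 + 8×6 = 76
  Shipping 154, fixed 246 → total 400.
  Any other capacity-feasible assignment to {F1, F2} ships for at least 154.
Total demand is 31 and no other set of sites has combined capacity ≥ 31, so {F1, F2} is the only feasible choice of open sites. Minimum: 400.

400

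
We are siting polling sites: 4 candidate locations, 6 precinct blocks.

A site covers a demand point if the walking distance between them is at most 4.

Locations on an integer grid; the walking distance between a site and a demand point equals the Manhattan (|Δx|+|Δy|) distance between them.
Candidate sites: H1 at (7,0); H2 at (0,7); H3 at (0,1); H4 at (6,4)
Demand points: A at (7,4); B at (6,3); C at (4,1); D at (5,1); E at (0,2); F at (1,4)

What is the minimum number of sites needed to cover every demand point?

Coverage sets (demand points within 4 of each site):
  H1: {A, B, C, D}
  H2: {F}
  H3: {C, E, F}
  H4: {A, B, D}
No single site covers all 6 demand points.
But {H1, H3} covers everything, so the minimum is 2.

2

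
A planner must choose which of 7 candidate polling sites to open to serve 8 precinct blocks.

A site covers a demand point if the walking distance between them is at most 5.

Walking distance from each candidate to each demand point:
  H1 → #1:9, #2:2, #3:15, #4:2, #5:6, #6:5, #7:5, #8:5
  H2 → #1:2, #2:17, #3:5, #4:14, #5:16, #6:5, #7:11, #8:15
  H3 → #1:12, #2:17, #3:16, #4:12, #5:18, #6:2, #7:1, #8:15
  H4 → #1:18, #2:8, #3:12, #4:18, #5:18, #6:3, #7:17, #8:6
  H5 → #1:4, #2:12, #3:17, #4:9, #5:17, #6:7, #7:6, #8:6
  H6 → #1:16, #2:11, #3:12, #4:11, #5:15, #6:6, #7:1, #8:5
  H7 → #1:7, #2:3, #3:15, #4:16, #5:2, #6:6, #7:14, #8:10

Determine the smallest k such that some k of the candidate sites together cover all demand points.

3

Coverage sets (demand points within 5 of each site):
  H1: {#2, #4, #6, #7, #8}
  H2: {#1, #3, #6}
  H3: {#6, #7}
  H4: {#6}
  H5: {#1}
  H6: {#7, #8}
  H7: {#2, #5}
No 2 sites suffice: every size-2 union leaves at least one demand point uncovered.
But {H1, H2, H7} covers everything, so the minimum is 3.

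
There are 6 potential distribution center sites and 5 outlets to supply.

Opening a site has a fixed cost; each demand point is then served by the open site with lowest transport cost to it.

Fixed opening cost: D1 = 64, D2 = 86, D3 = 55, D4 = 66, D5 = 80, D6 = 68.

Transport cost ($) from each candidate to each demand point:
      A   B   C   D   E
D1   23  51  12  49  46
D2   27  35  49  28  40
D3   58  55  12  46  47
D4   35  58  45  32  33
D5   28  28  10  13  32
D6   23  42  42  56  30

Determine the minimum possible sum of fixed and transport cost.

Open {D5}: assign each demand point to its cheapest open site.
  A→D5 28, B→D5 28, C→D5 10, D→D5 13, E→D5 32
  transport cost 111, fixed 80 → total 191.
Compare {D1}: transport cost 181 + fixed 64 = 245.
Compare {D3, D5}: transport cost 111 + fixed 135 = 246.
Compare {D1, D5}: transport cost 106 + fixed 144 = 250.
All other subsets cost ≥ 245. Minimum total cost: 191.

191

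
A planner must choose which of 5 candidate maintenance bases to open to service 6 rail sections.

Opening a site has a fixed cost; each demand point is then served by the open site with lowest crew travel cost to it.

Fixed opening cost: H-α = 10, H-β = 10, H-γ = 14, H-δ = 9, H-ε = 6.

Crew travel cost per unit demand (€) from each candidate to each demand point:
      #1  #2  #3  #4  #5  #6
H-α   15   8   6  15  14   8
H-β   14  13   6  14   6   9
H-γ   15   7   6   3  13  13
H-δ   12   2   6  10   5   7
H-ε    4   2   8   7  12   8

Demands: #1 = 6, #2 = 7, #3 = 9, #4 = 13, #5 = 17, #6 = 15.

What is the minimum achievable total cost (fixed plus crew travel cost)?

Open {H-γ, H-δ, H-ε}: assign each demand point to its cheapest open site.
  #1→H-ε 6×4=24, #2→H-δ 7×2=14, #3→H-γ 9×6=54, #4→H-γ 13×3=39, #5→H-δ 17×5=85, #6→H-δ 15×7=105
  crew travel cost 321, fixed 29 → total 350.
Compare {H-α, H-γ, H-δ, H-ε}: crew travel cost 321 + fixed 39 = 360.
Compare {H-β, H-γ, H-δ, H-ε}: crew travel cost 321 + fixed 39 = 360.
Compare {H-α, H-β, H-γ, H-δ, H-ε}: crew travel cost 321 + fixed 49 = 370.
All other subsets cost ≥ 360. Minimum total cost: 350.

350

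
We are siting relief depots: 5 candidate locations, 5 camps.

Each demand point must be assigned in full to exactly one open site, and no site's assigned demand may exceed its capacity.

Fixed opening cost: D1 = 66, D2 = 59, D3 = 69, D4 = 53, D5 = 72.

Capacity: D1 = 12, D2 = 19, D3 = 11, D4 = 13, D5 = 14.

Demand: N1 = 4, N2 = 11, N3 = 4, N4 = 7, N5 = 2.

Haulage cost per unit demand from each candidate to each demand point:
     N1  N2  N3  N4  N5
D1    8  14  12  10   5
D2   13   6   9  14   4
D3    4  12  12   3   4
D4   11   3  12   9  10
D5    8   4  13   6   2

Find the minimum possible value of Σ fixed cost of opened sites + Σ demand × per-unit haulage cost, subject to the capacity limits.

Open {D2, D3}; cheapest assignment that respects the capacities:
  D2 (cap 19, load 17): N2, N3, N5 — cost 11×6 + 4×9 + 2×4 = 110
  D3 (cap 11, load 11): N1, N4 — cost 4×4 + 7×3 = 37
  Shipping 147, fixed 128 → total 275.
  Any other capacity-feasible assignment to {D2, D3} ships for at least 147.
Compare {D2, D3, D4}: its best feasible assignment gives total 295.
Compare {D2, D5}: its best feasible assignment gives total 311.
Every other set of open sites that can feasibly serve all demand totals ≥ 295 even under its best assignment. Minimum: 275.

275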